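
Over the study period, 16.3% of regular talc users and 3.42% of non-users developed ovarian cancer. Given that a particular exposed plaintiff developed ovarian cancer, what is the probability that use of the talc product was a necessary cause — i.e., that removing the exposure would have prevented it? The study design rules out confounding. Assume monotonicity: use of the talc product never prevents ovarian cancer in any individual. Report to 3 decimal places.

PN ≈ 0.790

p₁ = 0.163, p₀ = 0.0342.
Under exogeneity and monotonicity, PN = (p₁ − p₀) / p₁.
PN = (0.163 − 0.0342) / 0.163 = 0.1288 / 0.163 ≈ 0.7902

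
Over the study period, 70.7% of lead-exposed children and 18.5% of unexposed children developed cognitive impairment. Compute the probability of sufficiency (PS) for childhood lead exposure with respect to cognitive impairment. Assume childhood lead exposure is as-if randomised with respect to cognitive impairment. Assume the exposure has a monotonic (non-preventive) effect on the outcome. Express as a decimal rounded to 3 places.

p₁ = 0.707, p₀ = 0.185.
Under exogeneity and monotonicity, PS = (p₁ − p₀) / (1 − p₀).
PS = (0.707 − 0.185) / (1 − 0.185) = 0.522 / 0.815 ≈ 0.6405

PS ≈ 0.640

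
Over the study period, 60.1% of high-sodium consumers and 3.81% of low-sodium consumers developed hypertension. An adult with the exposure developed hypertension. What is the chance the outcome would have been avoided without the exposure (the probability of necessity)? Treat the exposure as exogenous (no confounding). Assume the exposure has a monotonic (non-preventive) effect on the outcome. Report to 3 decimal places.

PN ≈ 0.937

p₁ = 0.601, p₀ = 0.0381.
Under exogeneity and monotonicity, PN = (p₁ − p₀) / p₁.
PN = (0.601 − 0.0381) / 0.601 = 0.5629 / 0.601 ≈ 0.9366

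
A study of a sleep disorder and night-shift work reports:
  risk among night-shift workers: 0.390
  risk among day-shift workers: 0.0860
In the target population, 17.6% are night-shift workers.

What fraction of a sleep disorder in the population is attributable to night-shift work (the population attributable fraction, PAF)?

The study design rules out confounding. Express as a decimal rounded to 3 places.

PAF ≈ 0.384

Let p₁ = 0.39, p₀ = 0.086.
Overall risk P(Y=1) = π·p₁ + (1−π)·p₀ = 0.176×0.39 + 0.824×0.086 = 0.1395.
Under exogeneity, PAF = [P(Y=1) − p₀] / P(Y=1).
PAF = (0.1395 − 0.086) / 0.1395 ≈ 0.3835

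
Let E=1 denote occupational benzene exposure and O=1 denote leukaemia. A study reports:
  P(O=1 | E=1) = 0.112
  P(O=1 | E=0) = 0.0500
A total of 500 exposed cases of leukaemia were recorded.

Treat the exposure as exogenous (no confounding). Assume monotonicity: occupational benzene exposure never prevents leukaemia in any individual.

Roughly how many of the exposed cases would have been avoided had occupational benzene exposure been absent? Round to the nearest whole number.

about 277 cases

Let p₁ = 0.112, p₀ = 0.05.
PN = (p₁ − p₀)/p₁ = (0.112 − 0.05) / 0.112 ≈ 0.55357.
Attributable cases ≈ PN × (exposed cases) = 0.55357 × 500 ≈ 276.79.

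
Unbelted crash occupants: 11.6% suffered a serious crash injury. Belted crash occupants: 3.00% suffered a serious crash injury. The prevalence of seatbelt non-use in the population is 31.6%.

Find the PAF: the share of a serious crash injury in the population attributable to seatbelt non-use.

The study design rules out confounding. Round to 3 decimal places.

PAF ≈ 0.475

p₁ = 0.116, p₀ = 0.03.
Overall risk P(Y=1) = π·p₁ + (1−π)·p₀ = 0.316×0.116 + 0.684×0.03 = 0.057176.
Under exogeneity, PAF = [P(Y=1) − p₀] / P(Y=1).
PAF = (0.057176 − 0.03) / 0.057176 ≈ 0.4753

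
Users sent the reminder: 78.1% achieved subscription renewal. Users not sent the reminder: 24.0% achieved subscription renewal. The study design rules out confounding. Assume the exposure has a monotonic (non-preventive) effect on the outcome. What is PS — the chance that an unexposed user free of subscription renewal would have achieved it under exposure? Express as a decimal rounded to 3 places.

p₁ = 0.781, p₀ = 0.24.
Under exogeneity and monotonicity, PS = (p₁ − p₀) / (1 − p₀).
PS = (0.781 − 0.24) / (1 − 0.24) = 0.541 / 0.76 ≈ 0.7118

PS ≈ 0.712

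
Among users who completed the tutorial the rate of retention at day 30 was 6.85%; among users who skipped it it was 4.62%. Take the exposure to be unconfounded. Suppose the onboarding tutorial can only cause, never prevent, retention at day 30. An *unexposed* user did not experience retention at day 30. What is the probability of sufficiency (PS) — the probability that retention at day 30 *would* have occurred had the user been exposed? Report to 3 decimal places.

p₁ = 0.0685, p₀ = 0.0462.
Under exogeneity and monotonicity, PS = (p₁ − p₀) / (1 − p₀).
PS = (0.0685 − 0.0462) / (1 − 0.0462) = 0.0223 / 0.9538 ≈ 0.0234

PS ≈ 0.023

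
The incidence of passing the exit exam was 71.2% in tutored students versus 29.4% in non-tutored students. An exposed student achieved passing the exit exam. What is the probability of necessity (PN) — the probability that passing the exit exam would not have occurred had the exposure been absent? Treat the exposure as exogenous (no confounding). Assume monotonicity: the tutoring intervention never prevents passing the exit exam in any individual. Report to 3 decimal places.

PN ≈ 0.587

p₁ = 0.712, p₀ = 0.294.
Under exogeneity and monotonicity, PN = (p₁ − p₀) / p₁.
PN = (0.712 − 0.294) / 0.712 = 0.418 / 0.712 ≈ 0.5871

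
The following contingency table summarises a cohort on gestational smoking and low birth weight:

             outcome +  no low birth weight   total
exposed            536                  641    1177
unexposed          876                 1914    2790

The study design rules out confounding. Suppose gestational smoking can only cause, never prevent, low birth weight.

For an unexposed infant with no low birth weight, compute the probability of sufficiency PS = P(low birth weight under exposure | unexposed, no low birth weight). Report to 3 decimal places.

p₁ = P(outcome | exposed) = 536/1177 = 0.4554
p₀ = P(outcome | unexposed) = 876/2790 = 0.31398
Under exogeneity and monotonicity, PS = (p₁ − p₀)/(1 − p₀).
PS = (0.4554 − 0.31398) / 0.68602 ≈ 0.2061

PS ≈ 0.206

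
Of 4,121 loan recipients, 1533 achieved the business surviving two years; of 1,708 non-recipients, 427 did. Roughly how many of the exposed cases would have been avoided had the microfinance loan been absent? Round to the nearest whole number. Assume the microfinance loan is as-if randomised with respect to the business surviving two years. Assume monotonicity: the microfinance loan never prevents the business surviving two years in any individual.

about 503 cases

p₁ = P(outcome | exposed) = 1533/4121 = 0.372
p₀ = P(outcome | unexposed) = 427/1708 = 0.25
PN = (p₁ − p₀)/p₁ = (0.372 − 0.25) / 0.372 ≈ 0.32795.
Attributable cases ≈ PN × (exposed cases) = 0.32795 × 1533 ≈ 502.75.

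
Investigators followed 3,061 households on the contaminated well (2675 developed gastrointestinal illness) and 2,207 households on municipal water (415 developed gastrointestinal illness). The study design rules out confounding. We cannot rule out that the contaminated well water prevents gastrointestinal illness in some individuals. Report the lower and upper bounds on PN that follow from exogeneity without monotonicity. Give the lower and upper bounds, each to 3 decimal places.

p₁ = P(outcome | exposed) = 2675/3061 = 0.8739
p₀ = P(outcome | unexposed) = 415/2207 = 0.18804
Under exogeneity alone the bounds on PN are max{0,(p₁−p₀)/p₁} ≤ PN ≤ min{1,(1−p₀)/p₁}.
  lower = (p₁ − p₀)/p₁ = 0.68586 / 0.8739 ≈ 0.7848
  upper = min{1, (1 − p₀)/p₁} = 0.81196 / 0.8739 ≈ 0.9291

0.785 ≤ PN ≤ 0.929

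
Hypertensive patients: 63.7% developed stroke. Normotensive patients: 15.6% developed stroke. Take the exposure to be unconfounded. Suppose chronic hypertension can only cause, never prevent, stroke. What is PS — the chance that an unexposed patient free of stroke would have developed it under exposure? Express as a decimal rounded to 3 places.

p₁ = 0.637, p₀ = 0.156.
Under exogeneity and monotonicity, PS = (p₁ − p₀) / (1 − p₀).
PS = (0.637 − 0.156) / (1 − 0.156) = 0.481 / 0.844 ≈ 0.5699

PS ≈ 0.570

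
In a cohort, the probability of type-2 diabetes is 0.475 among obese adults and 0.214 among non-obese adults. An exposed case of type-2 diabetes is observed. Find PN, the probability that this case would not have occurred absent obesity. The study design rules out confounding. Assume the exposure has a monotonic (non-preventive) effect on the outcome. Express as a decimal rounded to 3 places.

Let p₁ = 0.475, p₀ = 0.214.
Under exogeneity and monotonicity, PN = (p₁ − p₀) / p₁.
PN = (0.475 − 0.214) / 0.475 = 0.261 / 0.475 ≈ 0.5495

PN ≈ 0.549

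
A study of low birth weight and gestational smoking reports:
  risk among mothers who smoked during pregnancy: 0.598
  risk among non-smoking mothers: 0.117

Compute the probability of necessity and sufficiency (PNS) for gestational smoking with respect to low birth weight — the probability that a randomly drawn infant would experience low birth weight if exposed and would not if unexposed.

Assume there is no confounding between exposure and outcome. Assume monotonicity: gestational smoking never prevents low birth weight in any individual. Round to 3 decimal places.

Let p₁ = 0.598, p₀ = 0.117.
Under exogeneity and monotonicity, PNS = p₁ − p₀.
PNS = 0.598 − 0.117 = 0.481

PNS ≈ 0.481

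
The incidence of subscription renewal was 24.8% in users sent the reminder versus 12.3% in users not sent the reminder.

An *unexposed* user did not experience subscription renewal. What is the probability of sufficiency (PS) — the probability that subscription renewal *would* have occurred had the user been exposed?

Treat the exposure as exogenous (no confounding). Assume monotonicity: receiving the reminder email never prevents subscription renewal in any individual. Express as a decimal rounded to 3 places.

PS ≈ 0.143

p₁ = 0.248, p₀ = 0.123.
Under exogeneity and monotonicity, PS = (p₁ − p₀) / (1 − p₀).
PS = (0.248 − 0.123) / (1 − 0.123) = 0.125 / 0.877 ≈ 0.1425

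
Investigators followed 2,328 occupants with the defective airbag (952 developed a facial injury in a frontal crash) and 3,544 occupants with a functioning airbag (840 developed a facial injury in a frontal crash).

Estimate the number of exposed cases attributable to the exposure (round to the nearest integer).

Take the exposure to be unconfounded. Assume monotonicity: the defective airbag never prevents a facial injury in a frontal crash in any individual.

about 400 cases

p₁ = P(outcome | exposed) = 952/2328 = 0.40893
p₀ = P(outcome | unexposed) = 840/3544 = 0.23702
PN = (p₁ − p₀)/p₁ = (0.40893 − 0.23702) / 0.40893 ≈ 0.42040.
Attributable cases ≈ PN × (exposed cases) = 0.42040 × 952 ≈ 400.22.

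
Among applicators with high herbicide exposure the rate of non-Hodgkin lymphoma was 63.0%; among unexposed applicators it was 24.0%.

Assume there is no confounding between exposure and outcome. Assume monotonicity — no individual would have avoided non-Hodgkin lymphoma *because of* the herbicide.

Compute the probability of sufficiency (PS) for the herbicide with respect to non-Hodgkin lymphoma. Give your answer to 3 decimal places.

p₁ = 0.63, p₀ = 0.24.
Under exogeneity and monotonicity, PS = (p₁ − p₀) / (1 − p₀).
PS = (0.63 − 0.24) / (1 − 0.24) = 0.39 / 0.76 ≈ 0.5132

PS ≈ 0.513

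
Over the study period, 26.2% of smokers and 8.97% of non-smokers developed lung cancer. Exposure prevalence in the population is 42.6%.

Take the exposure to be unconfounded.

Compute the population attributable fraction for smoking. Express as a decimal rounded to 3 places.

p₁ = 0.262, p₀ = 0.0897.
Overall risk P(Y=1) = π·p₁ + (1−π)·p₀ = 0.426×0.262 + 0.574×0.0897 = 0.1631.
Under exogeneity, PAF = [P(Y=1) − p₀] / P(Y=1).
PAF = (0.1631 − 0.0897) / 0.1631 ≈ 0.4500

PAF ≈ 0.450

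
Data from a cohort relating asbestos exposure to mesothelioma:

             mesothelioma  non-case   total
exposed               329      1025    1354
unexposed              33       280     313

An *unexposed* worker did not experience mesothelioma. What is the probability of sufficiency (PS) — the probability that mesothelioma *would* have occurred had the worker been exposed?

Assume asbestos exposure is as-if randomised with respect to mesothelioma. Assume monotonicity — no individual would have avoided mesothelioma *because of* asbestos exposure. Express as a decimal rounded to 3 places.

PS ≈ 0.154

p₁ = P(outcome | exposed) = 329/1354 = 0.24298
p₀ = P(outcome | unexposed) = 33/313 = 0.10543
Under exogeneity and monotonicity, PS = (p₁ − p₀) / (1 − p₀).
PS = (0.24298 − 0.10543) / (1 − 0.10543) = 0.13755 / 0.89457 ≈ 0.1538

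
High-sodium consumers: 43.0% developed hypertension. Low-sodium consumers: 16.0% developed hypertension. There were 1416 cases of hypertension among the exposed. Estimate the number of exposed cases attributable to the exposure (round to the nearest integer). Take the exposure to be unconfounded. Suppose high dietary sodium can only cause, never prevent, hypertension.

about 889 cases

p₁ = 0.43, p₀ = 0.16.
PN = (p₁ − p₀)/p₁ = (0.43 − 0.16) / 0.43 ≈ 0.62791.
Attributable cases ≈ PN × (exposed cases) = 0.62791 × 1416 ≈ 889.12.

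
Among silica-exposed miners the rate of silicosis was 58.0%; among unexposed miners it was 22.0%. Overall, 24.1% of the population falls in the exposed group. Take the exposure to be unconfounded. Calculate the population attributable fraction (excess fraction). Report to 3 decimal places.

p₁ = 0.58, p₀ = 0.22.
Overall risk P(Y=1) = π·p₁ + (1−π)·p₀ = 0.241×0.58 + 0.759×0.22 = 0.30676.
Under exogeneity, PAF = [P(Y=1) − p₀] / P(Y=1).
PAF = (0.30676 − 0.22) / 0.30676 ≈ 0.2828

PAF ≈ 0.283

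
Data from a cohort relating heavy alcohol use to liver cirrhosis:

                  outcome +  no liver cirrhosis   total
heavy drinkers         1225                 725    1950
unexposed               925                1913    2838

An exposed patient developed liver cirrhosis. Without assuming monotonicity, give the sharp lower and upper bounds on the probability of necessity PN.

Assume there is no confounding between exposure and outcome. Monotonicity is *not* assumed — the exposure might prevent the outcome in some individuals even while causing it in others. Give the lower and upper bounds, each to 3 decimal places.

0.481 ≤ PN ≤ 1.000

p₁ = P(outcome | exposed) = 1225/1950 = 0.62821
p₀ = P(outcome | unexposed) = 925/2838 = 0.32593
Under exogeneity alone the bounds on PN are max{0,(p₁−p₀)/p₁} ≤ PN ≤ min{1,(1−p₀)/p₁}.
  lower = (p₁ − p₀)/p₁ = 0.30227 / 0.62821 ≈ 0.4812
  upper = min{1, (1 − p₀)/p₁} = 0.67407 / 0.62821 ≈ 1.0730 → capped at 1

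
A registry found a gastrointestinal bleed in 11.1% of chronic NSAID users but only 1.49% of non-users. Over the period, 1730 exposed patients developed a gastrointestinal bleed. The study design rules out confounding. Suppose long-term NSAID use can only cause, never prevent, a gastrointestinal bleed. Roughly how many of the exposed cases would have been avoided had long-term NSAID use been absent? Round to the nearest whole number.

p₁ = 0.111, p₀ = 0.0149.
PN = (p₁ − p₀)/p₁ = (0.111 − 0.0149) / 0.111 ≈ 0.86577.
Attributable cases ≈ PN × (exposed cases) = 0.86577 × 1730 ≈ 1497.77.

about 1498 cases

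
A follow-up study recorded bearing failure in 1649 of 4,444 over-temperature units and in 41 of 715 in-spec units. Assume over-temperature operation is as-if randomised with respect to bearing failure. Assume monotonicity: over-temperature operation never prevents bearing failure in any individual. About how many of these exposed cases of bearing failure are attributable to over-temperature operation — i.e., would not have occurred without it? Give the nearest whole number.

p₁ = P(outcome | exposed) = 1649/4444 = 0.37106
p₀ = P(outcome | unexposed) = 41/715 = 0.057343
PN = (p₁ − p₀)/p₁ = (0.37106 − 0.057343) / 0.37106 ≈ 0.84546.
Attributable cases ≈ PN × (exposed cases) = 0.84546 × 1649 ≈ 1394.17.

about 1394 cases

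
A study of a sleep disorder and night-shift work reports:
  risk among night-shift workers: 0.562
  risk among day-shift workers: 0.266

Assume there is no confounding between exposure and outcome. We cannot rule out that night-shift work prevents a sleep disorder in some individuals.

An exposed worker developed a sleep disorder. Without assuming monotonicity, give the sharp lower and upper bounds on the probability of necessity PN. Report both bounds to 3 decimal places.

0.527 ≤ PN ≤ 1.000

Let p₁ = 0.562, p₀ = 0.266.
Under exogeneity alone the bounds on PN are max{0,(p₁−p₀)/p₁} ≤ PN ≤ min{1,(1−p₀)/p₁}.
  lower = (p₁ − p₀)/p₁ = 0.296 / 0.562 ≈ 0.5267
  upper = min{1, (1 − p₀)/p₁} = 0.734 / 0.562 ≈ 1.3060 → capped at 1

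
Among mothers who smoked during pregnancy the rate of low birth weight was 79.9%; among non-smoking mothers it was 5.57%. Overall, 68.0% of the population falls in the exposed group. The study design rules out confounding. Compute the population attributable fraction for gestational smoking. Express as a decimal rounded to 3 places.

p₁ = 0.799, p₀ = 0.0557.
Overall risk P(Y=1) = π·p₁ + (1−π)·p₀ = 0.68×0.799 + 0.32×0.0557 = 0.56114.
Under exogeneity, PAF = [P(Y=1) − p₀] / P(Y=1).
PAF = (0.56114 − 0.0557) / 0.56114 ≈ 0.9007

PAF ≈ 0.901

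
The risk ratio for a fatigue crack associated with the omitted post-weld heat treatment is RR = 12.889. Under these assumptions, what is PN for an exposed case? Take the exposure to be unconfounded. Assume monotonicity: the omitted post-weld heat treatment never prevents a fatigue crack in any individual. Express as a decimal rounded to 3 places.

PN ≈ 0.922

Under exogeneity and monotonicity, PN = (RR − 1) / RR = 1 − 1/RR.
PN = (12.889 − 1) / 12.889 = 11.89 / 12.889 ≈ 0.9224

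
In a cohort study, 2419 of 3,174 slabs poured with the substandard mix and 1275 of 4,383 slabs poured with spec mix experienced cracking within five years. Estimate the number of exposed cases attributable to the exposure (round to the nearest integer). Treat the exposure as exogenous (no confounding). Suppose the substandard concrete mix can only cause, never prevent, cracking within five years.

p₁ = P(outcome | exposed) = 2419/3174 = 0.76213
p₀ = P(outcome | unexposed) = 1275/4383 = 0.2909
PN = (p₁ − p₀)/p₁ = (0.76213 − 0.2909) / 0.76213 ≈ 0.61831.
Attributable cases ≈ PN × (exposed cases) = 0.61831 × 2419 ≈ 1495.69.

about 1496 cases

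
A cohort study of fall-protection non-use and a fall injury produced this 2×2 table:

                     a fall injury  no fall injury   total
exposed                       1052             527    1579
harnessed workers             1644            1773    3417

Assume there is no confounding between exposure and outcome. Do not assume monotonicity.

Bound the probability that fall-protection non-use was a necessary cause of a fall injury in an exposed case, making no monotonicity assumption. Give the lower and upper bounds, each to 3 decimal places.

p₁ = P(outcome | exposed) = 1052/1579 = 0.66624
p₀ = P(outcome | unexposed) = 1644/3417 = 0.48112
Under exogeneity alone the bounds on PN are max{0,(p₁−p₀)/p₁} ≤ PN ≤ min{1,(1−p₀)/p₁}.
  lower = (p₁ − p₀)/p₁ = 0.18512 / 0.66624 ≈ 0.2779
  upper = min{1, (1 − p₀)/p₁} = 0.51888 / 0.66624 ≈ 0.7788

0.278 ≤ PN ≤ 0.779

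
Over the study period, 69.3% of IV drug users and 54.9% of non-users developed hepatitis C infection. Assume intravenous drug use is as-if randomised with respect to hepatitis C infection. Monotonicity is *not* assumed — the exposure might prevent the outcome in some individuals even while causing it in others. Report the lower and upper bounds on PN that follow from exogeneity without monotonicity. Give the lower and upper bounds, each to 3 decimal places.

p₁ = 0.693, p₀ = 0.549.
Under exogeneity alone the bounds on PN are max{0,(p₁−p₀)/p₁} ≤ PN ≤ min{1,(1−p₀)/p₁}.
  lower = (p₁ − p₀)/p₁ = 0.144 / 0.693 ≈ 0.2078
  upper = min{1, (1 − p₀)/p₁} = 0.451 / 0.693 ≈ 0.6508

0.208 ≤ PN ≤ 0.651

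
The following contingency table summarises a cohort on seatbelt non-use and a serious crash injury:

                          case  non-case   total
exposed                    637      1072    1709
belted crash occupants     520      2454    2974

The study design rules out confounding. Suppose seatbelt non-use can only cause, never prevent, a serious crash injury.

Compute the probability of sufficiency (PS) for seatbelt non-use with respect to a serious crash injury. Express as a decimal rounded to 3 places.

PS ≈ 0.240

p₁ = P(outcome | exposed) = 637/1709 = 0.37273
p₀ = P(outcome | unexposed) = 520/2974 = 0.17485
Under exogeneity and monotonicity, PS = (p₁ − p₀)/(1 − p₀).
PS = (0.37273 − 0.17485) / 0.82515 ≈ 0.2398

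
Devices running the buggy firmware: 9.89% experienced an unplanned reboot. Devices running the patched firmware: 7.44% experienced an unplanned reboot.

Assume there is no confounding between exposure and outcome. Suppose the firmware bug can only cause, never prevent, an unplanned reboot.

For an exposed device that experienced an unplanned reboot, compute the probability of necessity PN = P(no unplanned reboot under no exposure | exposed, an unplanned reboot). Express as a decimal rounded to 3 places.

p₁ = 0.0989, p₀ = 0.0744.
Under exogeneity and monotonicity, PN = (p₁ − p₀) / p₁.
PN = (0.0989 − 0.0744) / 0.0989 = 0.0245 / 0.0989 ≈ 0.2477

PN ≈ 0.248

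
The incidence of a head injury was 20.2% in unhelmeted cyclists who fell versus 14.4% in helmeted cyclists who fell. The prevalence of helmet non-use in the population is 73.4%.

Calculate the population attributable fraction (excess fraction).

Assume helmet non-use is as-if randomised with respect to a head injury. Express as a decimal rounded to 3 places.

PAF ≈ 0.228

p₁ = 0.202, p₀ = 0.144.
Overall risk P(Y=1) = π·p₁ + (1−π)·p₀ = 0.734×0.202 + 0.266×0.144 = 0.18657.
Under exogeneity, PAF = [P(Y=1) − p₀] / P(Y=1).
PAF = (0.18657 − 0.144) / 0.18657 ≈ 0.2282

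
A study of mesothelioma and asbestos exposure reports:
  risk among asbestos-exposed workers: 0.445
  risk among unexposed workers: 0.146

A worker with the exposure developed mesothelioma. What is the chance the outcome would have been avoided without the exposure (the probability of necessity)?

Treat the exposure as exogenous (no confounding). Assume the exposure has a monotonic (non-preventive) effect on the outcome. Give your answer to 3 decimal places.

PN ≈ 0.672

Let p₁ = 0.445, p₀ = 0.146.
Under exogeneity and monotonicity, PN = (p₁ − p₀) / p₁.
PN = (0.445 − 0.146) / 0.445 = 0.299 / 0.445 ≈ 0.6719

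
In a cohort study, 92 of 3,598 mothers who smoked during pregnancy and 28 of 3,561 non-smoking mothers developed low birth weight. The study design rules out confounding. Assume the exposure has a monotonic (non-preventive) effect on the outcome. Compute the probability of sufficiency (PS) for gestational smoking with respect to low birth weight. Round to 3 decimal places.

p₁ = P(outcome | exposed) = 92/3598 = 0.02557
p₀ = P(outcome | unexposed) = 28/3561 = 0.007863
Under exogeneity and monotonicity, PS = (p₁ − p₀) / (1 − p₀).
PS = (0.02557 − 0.007863) / (1 − 0.007863) = 0.017707 / 0.99214 ≈ 0.0178

PS ≈ 0.018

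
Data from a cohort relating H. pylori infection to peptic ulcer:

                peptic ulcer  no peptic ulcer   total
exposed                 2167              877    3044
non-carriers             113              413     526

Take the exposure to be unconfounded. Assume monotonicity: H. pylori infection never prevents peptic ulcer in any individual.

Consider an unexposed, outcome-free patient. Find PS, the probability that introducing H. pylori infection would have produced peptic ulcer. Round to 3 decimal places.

PS ≈ 0.633

p₁ = P(outcome | exposed) = 2167/3044 = 0.71189
p₀ = P(outcome | unexposed) = 113/526 = 0.21483
Under exogeneity and monotonicity, PS = (p₁ − p₀) / (1 − p₀).
PS = (0.71189 − 0.21483) / (1 − 0.21483) = 0.49706 / 0.78517 ≈ 0.6331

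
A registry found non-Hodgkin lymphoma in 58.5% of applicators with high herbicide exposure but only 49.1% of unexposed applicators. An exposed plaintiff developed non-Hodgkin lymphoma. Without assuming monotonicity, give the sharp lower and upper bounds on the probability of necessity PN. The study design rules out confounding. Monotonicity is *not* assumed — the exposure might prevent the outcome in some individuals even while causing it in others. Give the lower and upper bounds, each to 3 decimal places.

0.161 ≤ PN ≤ 0.870

p₁ = 0.585, p₀ = 0.491.
Under exogeneity alone the bounds on PN are max{0,(p₁−p₀)/p₁} ≤ PN ≤ min{1,(1−p₀)/p₁}.
  lower = (p₁ − p₀)/p₁ = 0.094 / 0.585 ≈ 0.1607
  upper = min{1, (1 − p₀)/p₁} = 0.509 / 0.585 ≈ 0.8701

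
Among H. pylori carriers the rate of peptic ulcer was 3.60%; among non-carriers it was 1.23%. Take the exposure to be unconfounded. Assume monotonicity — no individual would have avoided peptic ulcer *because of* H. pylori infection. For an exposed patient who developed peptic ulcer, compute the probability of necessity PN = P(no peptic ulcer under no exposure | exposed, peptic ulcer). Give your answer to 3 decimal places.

p₁ = 0.036, p₀ = 0.0123.
Under exogeneity and monotonicity, PN = (p₁ − p₀) / p₁.
PN = (0.036 − 0.0123) / 0.036 = 0.0237 / 0.036 ≈ 0.6583

PN ≈ 0.658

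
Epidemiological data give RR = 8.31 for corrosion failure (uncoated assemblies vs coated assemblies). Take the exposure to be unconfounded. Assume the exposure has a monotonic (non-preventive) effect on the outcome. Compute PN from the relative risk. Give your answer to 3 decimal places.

Under exogeneity and monotonicity, PN = (RR − 1) / RR = 1 − 1/RR.
PN = (8.31 − 1) / 8.31 = 7.31 / 8.31 ≈ 0.8797

PN ≈ 0.880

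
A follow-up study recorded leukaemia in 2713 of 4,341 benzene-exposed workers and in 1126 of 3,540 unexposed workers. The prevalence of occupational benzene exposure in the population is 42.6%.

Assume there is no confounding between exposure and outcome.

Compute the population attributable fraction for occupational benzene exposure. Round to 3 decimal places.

p₁ = P(outcome | exposed) = 2713/4341 = 0.62497
p₀ = P(outcome | unexposed) = 1126/3540 = 0.31808
Overall risk P(Y=1) = π·p₁ + (1−π)·p₀ = 0.426×0.62497 + 0.574×0.31808 = 0.44882.
Under exogeneity, PAF = [P(Y=1) − p₀] / P(Y=1).
PAF = (0.44882 − 0.31808) / 0.44882 ≈ 0.2913

PAF ≈ 0.291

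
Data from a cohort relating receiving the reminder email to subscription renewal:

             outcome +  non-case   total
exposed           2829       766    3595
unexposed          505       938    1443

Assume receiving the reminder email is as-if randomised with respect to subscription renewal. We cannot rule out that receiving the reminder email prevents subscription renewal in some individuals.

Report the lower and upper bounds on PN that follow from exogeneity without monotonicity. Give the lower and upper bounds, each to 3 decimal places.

0.555 ≤ PN ≤ 0.826

p₁ = P(outcome | exposed) = 2829/3595 = 0.78693
p₀ = P(outcome | unexposed) = 505/1443 = 0.34997
Under exogeneity alone the bounds on PN are max{0,(p₁−p₀)/p₁} ≤ PN ≤ min{1,(1−p₀)/p₁}.
  lower = (p₁ − p₀)/p₁ = 0.43696 / 0.78693 ≈ 0.5553
  upper = min{1, (1 − p₀)/p₁} = 0.65003 / 0.78693 ≈ 0.8260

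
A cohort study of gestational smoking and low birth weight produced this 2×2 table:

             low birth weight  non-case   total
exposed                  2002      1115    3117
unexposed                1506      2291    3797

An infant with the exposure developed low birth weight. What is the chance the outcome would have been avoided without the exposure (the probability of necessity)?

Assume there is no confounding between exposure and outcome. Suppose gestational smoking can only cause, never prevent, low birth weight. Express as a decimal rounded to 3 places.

PN ≈ 0.382

p₁ = P(outcome | exposed) = 2002/3117 = 0.64228
p₀ = P(outcome | unexposed) = 1506/3797 = 0.39663
Under exogeneity and monotonicity, PN = (p₁ − p₀) / p₁.
PN = (0.64228 − 0.39663) / 0.64228 = 0.24566 / 0.64228 ≈ 0.3825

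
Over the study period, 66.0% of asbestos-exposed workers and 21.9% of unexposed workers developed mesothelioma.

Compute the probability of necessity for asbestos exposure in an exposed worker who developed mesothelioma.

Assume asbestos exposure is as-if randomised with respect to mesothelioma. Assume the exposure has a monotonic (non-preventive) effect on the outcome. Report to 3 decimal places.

p₁ = 0.66, p₀ = 0.219.
Under exogeneity and monotonicity, PN = (p₁ − p₀) / p₁.
PN = (0.66 − 0.219) / 0.66 = 0.441 / 0.66 ≈ 0.6682

PN ≈ 0.668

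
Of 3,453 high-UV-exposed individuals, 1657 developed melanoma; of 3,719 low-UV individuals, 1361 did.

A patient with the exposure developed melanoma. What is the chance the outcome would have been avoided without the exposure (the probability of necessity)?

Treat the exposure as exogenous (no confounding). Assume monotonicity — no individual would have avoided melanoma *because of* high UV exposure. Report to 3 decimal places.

p₁ = P(outcome | exposed) = 1657/3453 = 0.47987
p₀ = P(outcome | unexposed) = 1361/3719 = 0.36596
Under exogeneity and monotonicity, PN = (p₁ − p₀) / p₁.
PN = (0.47987 − 0.36596) / 0.47987 = 0.11391 / 0.47987 ≈ 0.2374

PN ≈ 0.237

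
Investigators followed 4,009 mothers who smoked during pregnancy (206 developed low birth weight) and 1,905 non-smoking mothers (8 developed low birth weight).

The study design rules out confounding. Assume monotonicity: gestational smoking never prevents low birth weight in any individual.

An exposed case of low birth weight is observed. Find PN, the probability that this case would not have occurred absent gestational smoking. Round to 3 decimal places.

p₁ = P(outcome | exposed) = 206/4009 = 0.051384
p₀ = P(outcome | unexposed) = 8/1905 = 0.0041995
Under exogeneity and monotonicity, PN = (p₁ − p₀) / p₁.
PN = (0.051384 − 0.0041995) / 0.051384 = 0.047185 / 0.051384 ≈ 0.9183

PN ≈ 0.918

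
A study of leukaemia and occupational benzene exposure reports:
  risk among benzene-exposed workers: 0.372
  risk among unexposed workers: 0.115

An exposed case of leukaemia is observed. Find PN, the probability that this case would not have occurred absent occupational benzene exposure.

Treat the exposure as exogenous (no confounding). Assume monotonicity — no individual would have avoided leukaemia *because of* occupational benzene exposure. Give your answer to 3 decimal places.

PN ≈ 0.691

Let p₁ = 0.372, p₀ = 0.115.
Under exogeneity and monotonicity, PN = (p₁ − p₀) / p₁.
PN = (0.372 − 0.115) / 0.372 = 0.257 / 0.372 ≈ 0.6909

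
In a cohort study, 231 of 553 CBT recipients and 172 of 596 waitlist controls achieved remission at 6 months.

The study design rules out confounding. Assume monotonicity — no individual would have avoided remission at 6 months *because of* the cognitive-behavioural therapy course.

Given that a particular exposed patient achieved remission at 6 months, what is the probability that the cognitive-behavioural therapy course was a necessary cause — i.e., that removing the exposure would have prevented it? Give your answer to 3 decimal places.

PN ≈ 0.309

p₁ = P(outcome | exposed) = 231/553 = 0.41772
p₀ = P(outcome | unexposed) = 172/596 = 0.28859
Under exogeneity and monotonicity, PN = (p₁ − p₀) / p₁.
PN = (0.41772 − 0.28859) / 0.41772 = 0.12913 / 0.41772 ≈ 0.3091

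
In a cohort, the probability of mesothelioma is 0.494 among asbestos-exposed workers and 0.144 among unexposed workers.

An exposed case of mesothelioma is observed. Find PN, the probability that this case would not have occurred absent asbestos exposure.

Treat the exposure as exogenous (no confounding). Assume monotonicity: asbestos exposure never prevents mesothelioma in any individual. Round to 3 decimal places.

Let p₁ = 0.494, p₀ = 0.144.
Under exogeneity and monotonicity, PN = (p₁ − p₀) / p₁.
PN = (0.494 − 0.144) / 0.494 = 0.35 / 0.494 ≈ 0.7085

PN ≈ 0.709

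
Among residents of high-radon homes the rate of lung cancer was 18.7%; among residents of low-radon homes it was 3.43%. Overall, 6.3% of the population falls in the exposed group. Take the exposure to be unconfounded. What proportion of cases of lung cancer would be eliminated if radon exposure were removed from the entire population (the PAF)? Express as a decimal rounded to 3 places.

PAF ≈ 0.219

p₁ = 0.187, p₀ = 0.0343.
Overall risk P(Y=1) = π·p₁ + (1−π)·p₀ = 0.063×0.187 + 0.937×0.0343 = 0.04392.
Under exogeneity, PAF = [P(Y=1) − p₀] / P(Y=1).
PAF = (0.04392 − 0.0343) / 0.04392 ≈ 0.2190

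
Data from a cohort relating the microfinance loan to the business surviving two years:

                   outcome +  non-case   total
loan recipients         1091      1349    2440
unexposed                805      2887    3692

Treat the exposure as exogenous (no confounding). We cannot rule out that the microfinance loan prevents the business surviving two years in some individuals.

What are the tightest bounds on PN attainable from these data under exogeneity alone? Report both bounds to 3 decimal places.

0.512 ≤ PN ≤ 1.000

p₁ = P(outcome | exposed) = 1091/2440 = 0.44713
p₀ = P(outcome | unexposed) = 805/3692 = 0.21804
Under exogeneity alone the bounds on PN are max{0,(p₁−p₀)/p₁} ≤ PN ≤ min{1,(1−p₀)/p₁}.
  lower = (p₁ − p₀)/p₁ = 0.22909 / 0.44713 ≈ 0.5124
  upper = min{1, (1 − p₀)/p₁} = 0.78196 / 0.44713 ≈ 1.7488 → capped at 1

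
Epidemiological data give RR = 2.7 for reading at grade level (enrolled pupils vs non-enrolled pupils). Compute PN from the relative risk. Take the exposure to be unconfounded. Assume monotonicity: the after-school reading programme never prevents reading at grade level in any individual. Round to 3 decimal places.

PN ≈ 0.630

Under exogeneity and monotonicity, PN = (RR − 1) / RR = 1 − 1/RR.
PN = (2.7 − 1) / 2.7 = 1.7 / 2.7 ≈ 0.6296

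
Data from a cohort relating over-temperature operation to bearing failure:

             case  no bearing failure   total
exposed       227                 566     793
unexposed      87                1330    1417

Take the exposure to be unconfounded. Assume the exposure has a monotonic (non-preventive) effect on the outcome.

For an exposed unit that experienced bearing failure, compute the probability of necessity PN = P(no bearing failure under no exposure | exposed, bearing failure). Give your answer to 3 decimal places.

p₁ = P(outcome | exposed) = 227/793 = 0.28625
p₀ = P(outcome | unexposed) = 87/1417 = 0.061397
Under exogeneity and monotonicity, PN = (p₁ − p₀) / p₁.
PN = (0.28625 − 0.061397) / 0.28625 = 0.22486 / 0.28625 ≈ 0.7855

PN ≈ 0.786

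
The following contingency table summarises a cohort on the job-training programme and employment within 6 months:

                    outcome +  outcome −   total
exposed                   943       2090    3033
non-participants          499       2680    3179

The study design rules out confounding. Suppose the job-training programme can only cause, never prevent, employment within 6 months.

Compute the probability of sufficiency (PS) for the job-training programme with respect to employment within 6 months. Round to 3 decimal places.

PS ≈ 0.183

p₁ = P(outcome | exposed) = 943/3033 = 0.31091
p₀ = P(outcome | unexposed) = 499/3179 = 0.15697
Under exogeneity and monotonicity, PS = (p₁ − p₀) / (1 − p₀).
PS = (0.31091 − 0.15697) / (1 − 0.15697) = 0.15395 / 0.84303 ≈ 0.1826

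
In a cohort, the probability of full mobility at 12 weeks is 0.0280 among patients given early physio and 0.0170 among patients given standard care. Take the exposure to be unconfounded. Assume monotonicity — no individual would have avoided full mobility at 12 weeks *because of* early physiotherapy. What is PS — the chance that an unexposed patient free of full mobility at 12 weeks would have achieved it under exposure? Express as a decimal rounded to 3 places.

PS ≈ 0.011

Let p₁ = 0.028, p₀ = 0.017.
Under exogeneity and monotonicity, PS = (p₁ − p₀) / (1 − p₀).
PS = (0.028 − 0.017) / (1 − 0.017) = 0.011 / 0.983 ≈ 0.0112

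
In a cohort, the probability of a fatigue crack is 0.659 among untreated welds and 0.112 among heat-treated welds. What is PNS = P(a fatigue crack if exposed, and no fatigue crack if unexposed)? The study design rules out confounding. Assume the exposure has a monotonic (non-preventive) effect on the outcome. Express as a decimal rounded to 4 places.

PNS ≈ 0.5470

Let p₁ = 0.659, p₀ = 0.112.
Under exogeneity and monotonicity, PNS = p₁ − p₀.
PNS = 0.659 − 0.112 = 0.547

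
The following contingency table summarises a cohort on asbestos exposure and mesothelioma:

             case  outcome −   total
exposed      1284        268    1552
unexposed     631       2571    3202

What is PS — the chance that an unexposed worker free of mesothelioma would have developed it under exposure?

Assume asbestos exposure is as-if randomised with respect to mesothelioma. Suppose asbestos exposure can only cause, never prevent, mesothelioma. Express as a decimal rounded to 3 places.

p₁ = P(outcome | exposed) = 1284/1552 = 0.82732
p₀ = P(outcome | unexposed) = 631/3202 = 0.19706
Under exogeneity and monotonicity, PS = (p₁ − p₀) / (1 − p₀).
PS = (0.82732 − 0.19706) / (1 − 0.19706) = 0.63026 / 0.80294 ≈ 0.7849

PS ≈ 0.785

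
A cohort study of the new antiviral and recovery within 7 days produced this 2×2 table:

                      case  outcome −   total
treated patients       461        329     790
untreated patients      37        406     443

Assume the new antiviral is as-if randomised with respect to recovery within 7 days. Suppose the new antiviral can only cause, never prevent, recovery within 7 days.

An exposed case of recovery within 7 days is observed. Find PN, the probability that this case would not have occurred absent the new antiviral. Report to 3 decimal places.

PN ≈ 0.857

p₁ = P(outcome | exposed) = 461/790 = 0.58354
p₀ = P(outcome | unexposed) = 37/443 = 0.083521
Under exogeneity and monotonicity, PN = (p₁ − p₀) / p₁.
PN = (0.58354 − 0.083521) / 0.58354 = 0.50002 / 0.58354 ≈ 0.8569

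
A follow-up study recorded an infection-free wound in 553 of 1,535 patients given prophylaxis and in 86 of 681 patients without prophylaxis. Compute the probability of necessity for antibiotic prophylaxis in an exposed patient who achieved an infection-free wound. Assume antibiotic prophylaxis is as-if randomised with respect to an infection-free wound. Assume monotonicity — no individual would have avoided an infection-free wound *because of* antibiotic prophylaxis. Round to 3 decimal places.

p₁ = P(outcome | exposed) = 553/1535 = 0.36026
p₀ = P(outcome | unexposed) = 86/681 = 0.12628
Under exogeneity and monotonicity, PN = (p₁ − p₀) / p₁.
PN = (0.36026 − 0.12628) / 0.36026 = 0.23398 / 0.36026 ≈ 0.6495

PN ≈ 0.649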